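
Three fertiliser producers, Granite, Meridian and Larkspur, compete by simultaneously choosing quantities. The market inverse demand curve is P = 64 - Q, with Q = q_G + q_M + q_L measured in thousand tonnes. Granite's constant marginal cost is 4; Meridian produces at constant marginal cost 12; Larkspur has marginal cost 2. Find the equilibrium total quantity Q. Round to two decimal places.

Granite's profit: π_G = (64 - Q)q_G - (4q_G). Setting ∂π_G/∂q_G = 0: 60 - 2q_G - (q_M + q_L) = 0.
Meridian's first-order condition: 52 - 2q_M - (q_G + q_L) = 0.
Larkspur's first-order condition: 62 - 2q_L - (q_G + q_M) = 0.
Summing all 3 equations gives 174 − 4Q = 0, hence Q = 87/2.
Back-substituting: q_G = (60 − 87/2) = 33/2, q_M = (52 − 87/2) = 17/2, q_L = (62 − 87/2) = 37/2.
Total output Q = 33/2 + 17/2 + 37/2 = 87/2.

43.50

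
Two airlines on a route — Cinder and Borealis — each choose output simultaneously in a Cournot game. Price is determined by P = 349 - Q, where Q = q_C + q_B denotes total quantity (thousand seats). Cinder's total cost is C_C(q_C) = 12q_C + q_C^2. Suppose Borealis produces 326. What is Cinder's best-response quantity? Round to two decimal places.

2.75

With the rival's output fixed at 326, Cinder's profit is π_C = (349 - 326 - q_C)q_C - (12q_C + q_C²) = (23 - q_C)q_C - (12q_C + q_C²).
∂π_C/∂q_C = 11 - 4q_C = 0, so q_C = 11/4.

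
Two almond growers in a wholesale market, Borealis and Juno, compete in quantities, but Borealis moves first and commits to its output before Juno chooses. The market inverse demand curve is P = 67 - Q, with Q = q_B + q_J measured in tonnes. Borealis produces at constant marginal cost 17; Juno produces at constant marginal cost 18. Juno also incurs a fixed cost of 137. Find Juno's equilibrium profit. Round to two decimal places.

1.06

The follower Juno best-responds to any q_B: π_J = (67 - Q)q_J - 18q_J.
Setting the follower's marginal profit to zero, 49 - q_B - 2q_J = 0, i.e. q_J = (49 - q_B)/2.
The leader anticipates this reaction. Substituting into P = 67 - Q gives P = 85/2 - (1/2)q_B, so π_B = (85/2 - (1/2)q_B)q_B - 17q_B.
Maximising: ∂π_B/∂q_B = 51/2 - q_B = 0, giving q_B = 51/2.
Then q_J = (49 - 51/2)/2 = 47/4.
Price P = 67 - 149/4 = 119/4.
Juno's profit: (119/4 - 18)·(47/4) - 137 = 17/16.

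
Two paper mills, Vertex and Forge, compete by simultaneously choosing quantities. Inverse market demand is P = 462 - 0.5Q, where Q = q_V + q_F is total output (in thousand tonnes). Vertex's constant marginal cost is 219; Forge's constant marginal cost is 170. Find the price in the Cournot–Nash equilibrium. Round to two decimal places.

283.67

Vertex's profit: π_V = (462 - 0.5Q)q_V - (219q_V). Setting ∂π_V/∂q_V = 0: 243 - q_V - (1/2)(q_F) = 0.
Forge's profit: π_F = (462 - 0.5Q)q_F - (170q_F). Setting ∂π_F/∂q_F = 0: 292 - q_F - (1/2)(q_V) = 0.
Best responses: q_V = (243 - (1/2)q_F), q_F = (292 - (1/2)q_V).
Substituting one into the other gives q_V = 388/3 and q_F = 682/3.
Total output Q = 1070/3, so price P = 462 - (1/2)·(1070/3) = 851/3.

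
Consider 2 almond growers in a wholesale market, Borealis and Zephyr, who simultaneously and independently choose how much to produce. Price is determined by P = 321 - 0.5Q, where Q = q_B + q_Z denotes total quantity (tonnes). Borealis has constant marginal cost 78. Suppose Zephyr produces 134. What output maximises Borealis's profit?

With the rival's output fixed at 134, Borealis's profit is π_B = (321 - (1/2)·134 - (1/2)q_B)q_B - (78q_B) = (254 - (1/2)q_B)q_B - (78q_B).
∂π_B/∂q_B = 176 - q_B = 0, so q_B = 176.

176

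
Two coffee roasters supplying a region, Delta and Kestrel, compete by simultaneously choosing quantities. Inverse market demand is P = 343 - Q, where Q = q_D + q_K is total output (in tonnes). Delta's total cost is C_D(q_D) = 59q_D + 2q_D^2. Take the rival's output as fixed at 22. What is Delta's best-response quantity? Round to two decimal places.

With the rival's output fixed at 22, Delta's profit is π_D = (343 - 22 - q_D)q_D - (59q_D + 2q_D²) = (321 - q_D)q_D - (59q_D + 2q_D²).
∂π_D/∂q_D = 262 - 6q_D = 0, so q_D = 131/3.

43.67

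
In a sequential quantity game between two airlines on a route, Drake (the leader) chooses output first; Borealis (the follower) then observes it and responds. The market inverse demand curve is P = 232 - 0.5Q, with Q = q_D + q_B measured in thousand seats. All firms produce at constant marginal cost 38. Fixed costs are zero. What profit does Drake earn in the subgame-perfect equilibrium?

9409

Solve by backward induction. Given q_D, the follower Borealis maximises π_B = (232 - (1/2)q_D - (1/2)q_B)q_B - 38q_B.
Follower FOC: 194 - (1/2)q_D - q_B = 0, so q_B(q_D) = (194 - (1/2)q_D).
Drake substitutes q_B(q_D) into its own profit: π_D = q_D(232 - (1/2)q_D - (194 - (1/2)q_D)/2) - 38q_D = (135 - (1/4)q_D)q_D - 38q_D.
Maximising: ∂π_D/∂q_D = 97 - (1/2)q_D = 0, giving q_D = 194.
Then q_B = (194 - (1/2)·194) = 97.
Price P = 232 - (1/2)·291 = 173/2.
Drake's profit: (173/2 - 38)·194 = 9409.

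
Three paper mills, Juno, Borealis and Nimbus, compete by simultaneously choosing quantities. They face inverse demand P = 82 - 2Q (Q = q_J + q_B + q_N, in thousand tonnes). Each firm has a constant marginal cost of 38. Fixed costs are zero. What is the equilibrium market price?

49

Each firm earns π_i = (82 - 2Q)q_i - 38q_i.
First-order condition (treating rivals' output as given): 44 - 4q_i - 2·Σ_{j≠i} q_j = 0.
With identical firms every q_j equals q_i, so Σ_{j≠i} q_j = 2q_i and 44 = 8q_i, giving q_i = 11/2.
Total output Q = 33/2, so price P = 82 - 2·(33/2) = 49.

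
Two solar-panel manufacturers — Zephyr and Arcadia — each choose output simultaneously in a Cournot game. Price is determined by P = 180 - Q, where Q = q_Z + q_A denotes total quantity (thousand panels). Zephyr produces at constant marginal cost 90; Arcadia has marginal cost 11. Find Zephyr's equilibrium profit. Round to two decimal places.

13.44

Zephyr's profit: π_Z = (180 - Q)q_Z - (90q_Z). Setting ∂π_Z/∂q_Z = 0: 90 - 2q_Z - (q_A) = 0.
Arcadia's profit: π_A = (180 - Q)q_A - (11q_A). Setting ∂π_A/∂q_A = 0: 169 - 2q_A - (q_Z) = 0.
Best responses: q_Z = (90 - q_A)/2, q_A = (169 - q_Z)/2.
Solving the pair: q_Z = 11/3, q_A = 248/3.
Price P = 180 - 259/3 = 281/3.
Zephyr's profit: (281/3 - 90)·(11/3) = 121/9.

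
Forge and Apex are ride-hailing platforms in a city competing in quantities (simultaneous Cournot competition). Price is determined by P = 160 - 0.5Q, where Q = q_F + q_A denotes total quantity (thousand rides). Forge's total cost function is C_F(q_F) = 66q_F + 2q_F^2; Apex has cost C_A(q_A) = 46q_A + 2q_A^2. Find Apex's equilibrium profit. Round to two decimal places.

Forge's profit: π_F = (160 - 0.5Q)q_F - (66q_F + 2q_F²). Setting ∂π_F/∂q_F = 0: 94 - 5q_F - (1/2)(q_A) = 0.
Apex's first-order condition: 114 - 5q_A - (1/2)(q_F) = 0.
So q_F = (94 - (1/2)q_A)/5 and q_A = (114 - (1/2)q_F)/5.
Solving the pair: q_F = 1652/99, q_A = 21.1313.
Price P = 160 - (1/2)·(416/11) = 1552/11.
Apex's profit: (1552/11)·21.1313 - 46·21.1313 - 2·21.1313² = 1116.3310.

1116.33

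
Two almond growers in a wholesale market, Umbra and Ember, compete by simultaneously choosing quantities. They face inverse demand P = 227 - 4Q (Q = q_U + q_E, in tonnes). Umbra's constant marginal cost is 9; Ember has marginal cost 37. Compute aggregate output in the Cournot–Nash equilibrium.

34

Umbra's profit: π_U = (227 - 4Q)q_U - (9q_U). Setting ∂π_U/∂q_U = 0: 218 - 8q_U - 4(q_E) = 0.
Ember's profit: π_E = (227 - 4Q)q_E - (37q_E). Setting ∂π_E/∂q_E = 0: 190 - 8q_E - 4(q_U) = 0.
So q_U = (218 - 4q_E)/8 and q_E = (190 - 4q_U)/8.
Solving the pair: q_U = 41/2, q_E = 27/2.
Total output Q = 41/2 + 27/2 = 34.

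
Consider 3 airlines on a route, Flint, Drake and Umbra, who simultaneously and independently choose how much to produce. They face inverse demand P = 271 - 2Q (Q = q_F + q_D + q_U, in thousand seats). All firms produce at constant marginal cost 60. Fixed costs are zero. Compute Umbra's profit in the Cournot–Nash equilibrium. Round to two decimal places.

Each firm earns π_i = (271 - 2Q)q_i - 60q_i.
First-order condition (treating rivals' output as given): 211 - 4q_i - 2·Σ_{j≠i} q_j = 0.
By symmetry each firm produces the same amount; substituting Σ_{j≠i} q_j = 2q_i yields q_i = 211/8.
Price P = 271 - 2·(633/8) = 451/4.
Umbra's profit: (451/4 - 60)·(211/8) = 1391.2813.

1391.28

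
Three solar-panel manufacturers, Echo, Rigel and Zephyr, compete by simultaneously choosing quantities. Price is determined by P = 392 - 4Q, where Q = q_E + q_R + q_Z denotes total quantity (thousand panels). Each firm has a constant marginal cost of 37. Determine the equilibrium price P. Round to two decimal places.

125.75

Each firm earns π_i = (392 - 4Q)q_i - 37q_i.
Setting ∂π_i/∂q_i = 0 with rivals' quantities fixed: 355 - 8q_i - 4·Σ_{j≠i} q_j = 0.
By symmetry each firm produces the same amount; substituting Σ_{j≠i} q_j = 2q_i yields q_i = 355/16.
Total output Q = 1065/16, so price P = 392 - 4·(1065/16) = 503/4.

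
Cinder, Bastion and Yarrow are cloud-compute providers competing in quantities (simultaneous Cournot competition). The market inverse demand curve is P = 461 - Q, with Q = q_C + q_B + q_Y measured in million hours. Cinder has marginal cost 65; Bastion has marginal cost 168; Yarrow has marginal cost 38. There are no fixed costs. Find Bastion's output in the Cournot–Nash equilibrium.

Cinder's profit: π_C = (461 - Q)q_C - (65q_C). Setting ∂π_C/∂q_C = 0: 396 - 2q_C - (q_B + q_Y) = 0.
Bastion's first-order condition: 293 - 2q_B - (q_C + q_Y) = 0.
Yarrow's first-order condition: 423 - 2q_Y - (q_C + q_B) = 0.
Summing all 3 equations gives 1112 − 4Q = 0, hence Q = 278.
Back-substituting: q_C = (396 − 278) = 118, q_B = (293 − 278) = 15, q_Y = (423 − 278) = 145.

15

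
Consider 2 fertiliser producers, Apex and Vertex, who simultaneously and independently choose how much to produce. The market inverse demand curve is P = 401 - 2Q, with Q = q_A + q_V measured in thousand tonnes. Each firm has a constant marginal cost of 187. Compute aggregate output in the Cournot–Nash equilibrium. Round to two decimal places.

Each firm earns π_i = (401 - 2Q)q_i - 187q_i.
First-order condition (treating rivals' output as given): 214 - 4q_i - 2q_j = 0.
With identical firms every q_j equals q_i, so q_j = q_i and 214 = 6q_i, giving q_i = 107/3.
Total output Q = 107/3 + 107/3 = 214/3.

71.33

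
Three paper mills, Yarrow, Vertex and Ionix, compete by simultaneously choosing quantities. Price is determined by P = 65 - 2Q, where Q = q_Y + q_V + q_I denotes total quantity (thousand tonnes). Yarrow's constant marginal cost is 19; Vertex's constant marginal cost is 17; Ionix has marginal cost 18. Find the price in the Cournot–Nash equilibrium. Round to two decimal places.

29.75

Yarrow's profit: π_Y = (65 - 2Q)q_Y - (19q_Y). Setting ∂π_Y/∂q_Y = 0: 46 - 4q_Y - 2(q_V + q_I) = 0.
Vertex's profit: π_V = (65 - 2Q)q_V - (17q_V). Setting ∂π_V/∂q_V = 0: 48 - 4q_V - 2(q_Y + q_I) = 0.
Ionix's profit: π_I = (65 - 2Q)q_I - (18q_I). Setting ∂π_I/∂q_I = 0: 47 - 4q_I - 2(q_Y + q_V) = 0.
Summing all 3 equations gives 141 − 8Q = 0, hence Q = 141/8.
Back-substituting: q_Y = (46 − 141/4)/2 = 43/8, q_V = (48 − 141/4)/2 = 51/8, q_I = (47 − 141/4)/2 = 47/8.
Total output Q = 141/8, so price P = 65 - 2·(141/8) = 119/4.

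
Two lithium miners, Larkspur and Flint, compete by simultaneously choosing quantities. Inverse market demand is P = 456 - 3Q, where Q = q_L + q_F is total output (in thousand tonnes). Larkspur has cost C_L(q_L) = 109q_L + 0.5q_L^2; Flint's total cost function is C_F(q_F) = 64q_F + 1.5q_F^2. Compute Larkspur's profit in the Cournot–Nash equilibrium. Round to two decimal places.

4550.01

Larkspur's profit: π_L = (456 - 3Q)q_L - (109q_L + (1/2)q_L²). Setting ∂π_L/∂q_L = 0: 347 - 7q_L - 3(q_F) = 0.
Flint's first-order condition: 392 - 9q_F - 3(q_L) = 0.
Best responses: q_L = (347 - 3q_F)/7, q_F = (392 - 3q_L)/9.
Solving the pair: q_L = 649/18, q_F = 1703/54.
Price P = 456 - 3·(1825/27) = 253.2222.
Larkspur's profit: 253.2222·(649/18) - 109·(649/18) - (1/2)(649/18)² = 4550.0108.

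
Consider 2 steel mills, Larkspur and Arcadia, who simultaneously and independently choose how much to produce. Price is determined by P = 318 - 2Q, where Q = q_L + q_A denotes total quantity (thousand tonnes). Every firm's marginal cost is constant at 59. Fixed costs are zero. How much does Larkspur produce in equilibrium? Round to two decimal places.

Each firm earns π_i = (318 - 2Q)q_i - 59q_i.
Setting ∂π_i/∂q_i = 0 with rivals' quantities fixed: 259 - 4q_i - 2q_j = 0.
With identical firms every q_j equals q_i, so q_j = q_i and 259 = 6q_i, giving q_i = 259/6.

43.17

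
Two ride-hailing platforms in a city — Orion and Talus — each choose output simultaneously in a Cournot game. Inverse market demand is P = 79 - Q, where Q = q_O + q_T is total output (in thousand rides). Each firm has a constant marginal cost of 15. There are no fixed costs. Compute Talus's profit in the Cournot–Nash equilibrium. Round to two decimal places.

A representative firm's profit is π_i = q_i(79 - Q) - 15q_i.
Setting ∂π_i/∂q_i = 0 with rivals' quantities fixed: 64 - 2q_i - q_j = 0.
With identical firms every q_j equals q_i, so q_j = q_i and 64 = 3q_i, giving q_i = 64/3.
Price P = 79 - 128/3 = 109/3.
Talus's profit: (109/3 - 15)·(64/3) = 455.1111.

455.11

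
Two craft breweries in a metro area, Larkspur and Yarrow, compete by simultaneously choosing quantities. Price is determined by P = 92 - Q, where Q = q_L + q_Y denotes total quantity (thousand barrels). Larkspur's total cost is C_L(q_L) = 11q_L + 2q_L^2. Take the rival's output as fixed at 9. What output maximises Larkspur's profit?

With the rival's output fixed at 9, Larkspur's profit is π_L = (92 - 9 - q_L)q_L - (11q_L + 2q_L²) = (83 - q_L)q_L - (11q_L + 2q_L²).
∂π_L/∂q_L = 72 - 6q_L = 0, so q_L = 12.

12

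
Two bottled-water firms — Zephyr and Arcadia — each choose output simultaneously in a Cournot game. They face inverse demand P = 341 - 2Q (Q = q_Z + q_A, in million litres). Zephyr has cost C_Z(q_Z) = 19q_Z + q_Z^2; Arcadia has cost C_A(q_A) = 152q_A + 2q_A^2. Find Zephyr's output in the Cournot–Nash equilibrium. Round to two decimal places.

49.95

Zephyr's profit: π_Z = (341 - 2Q)q_Z - (19q_Z + q_Z²). Setting ∂π_Z/∂q_Z = 0: 322 - 6q_Z - 2(q_A) = 0.
Arcadia's first-order condition: 189 - 8q_A - 2(q_Z) = 0.
So q_Z = (322 - 2q_A)/6 and q_A = (189 - 2q_Z)/8.
Substituting one into the other gives q_Z = 1099/22 and q_A = 245/22.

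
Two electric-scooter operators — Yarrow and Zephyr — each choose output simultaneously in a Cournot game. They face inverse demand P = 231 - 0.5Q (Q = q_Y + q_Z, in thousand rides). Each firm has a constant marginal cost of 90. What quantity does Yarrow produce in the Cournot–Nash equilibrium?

Each firm earns π_i = (231 - 0.5Q)q_i - 90q_i.
Setting ∂π_i/∂q_i = 0 with rivals' quantities fixed: 141 - q_i - (1/2)q_j = 0.
By symmetry each firm produces the same amount; substituting q_j = q_i yields q_i = 141/(3/2) = 94.

94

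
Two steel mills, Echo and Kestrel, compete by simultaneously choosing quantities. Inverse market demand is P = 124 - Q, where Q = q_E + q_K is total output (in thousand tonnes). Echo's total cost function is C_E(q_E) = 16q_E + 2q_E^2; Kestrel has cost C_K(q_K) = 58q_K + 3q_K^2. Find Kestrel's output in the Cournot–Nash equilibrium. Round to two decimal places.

Echo's profit: π_E = (124 - Q)q_E - (16q_E + 2q_E²). Setting ∂π_E/∂q_E = 0: 108 - 6q_E - (q_K) = 0.
Kestrel's profit: π_K = (124 - Q)q_K - (58q_K + 3q_K²). Setting ∂π_K/∂q_K = 0: 66 - 8q_K - (q_E) = 0.
Rearranging gives the reaction functions q_E = (108 - q_K)/6 and q_K = (66 - q_E)/8.
Solving the pair: q_E = 798/47, q_K = 288/47.

6.13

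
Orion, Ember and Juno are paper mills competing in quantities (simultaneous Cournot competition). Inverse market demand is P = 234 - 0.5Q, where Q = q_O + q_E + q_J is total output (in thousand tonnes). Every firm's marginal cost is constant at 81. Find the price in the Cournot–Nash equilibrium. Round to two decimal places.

A representative firm's profit is π_i = q_i(234 - 0.5Q) - 81q_i.
First-order condition (treating rivals' output as given): 153 - q_i - (1/2)·Σ_{j≠i} q_j = 0.
With identical firms every q_j equals q_i, so Σ_{j≠i} q_j = 2q_i and 153 = 2q_i, giving q_i = 153/2.
Total output Q = 459/2, so price P = 234 - (1/2)·(459/2) = 477/4.

119.25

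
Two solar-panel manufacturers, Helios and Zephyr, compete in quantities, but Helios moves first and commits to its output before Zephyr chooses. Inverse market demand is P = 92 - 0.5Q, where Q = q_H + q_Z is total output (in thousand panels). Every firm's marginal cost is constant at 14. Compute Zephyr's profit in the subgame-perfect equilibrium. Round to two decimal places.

The follower Zephyr best-responds to any q_H: π_Z = (92 - 0.5Q)q_Z - 14q_Z.
∂π_Z/∂q_Z = 78 - (1/2)q_H - q_Z = 0 gives the reaction function q_Z = (78 - (1/2)q_H).
The leader anticipates this reaction. Substituting into P = 92 - 0.5Q gives P = 53 - (1/4)q_H, so π_H = (53 - (1/4)q_H)q_H - 14q_H.
Maximising: ∂π_H/∂q_H = 39 - (1/2)q_H = 0, giving q_H = 78.
Then q_Z = (78 - (1/2)·78) = 39.
Price P = 92 - (1/2)·117 = 67/2.
Zephyr's profit: (67/2 - 14)·39 = 1521/2.

760.50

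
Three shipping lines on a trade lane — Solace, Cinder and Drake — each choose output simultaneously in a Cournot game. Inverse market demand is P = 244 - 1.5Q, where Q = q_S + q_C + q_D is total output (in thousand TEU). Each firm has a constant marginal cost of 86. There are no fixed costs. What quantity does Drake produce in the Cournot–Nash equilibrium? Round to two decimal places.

26.33

Each firm earns π_i = (244 - 1.5Q)q_i - 86q_i.
Setting ∂π_i/∂q_i = 0 with rivals' quantities fixed: 158 - 3q_i - (3/2)·Σ_{j≠i} q_j = 0.
With identical firms every q_j equals q_i, so Σ_{j≠i} q_j = 2q_i and 158 = 6q_i, giving q_i = 79/3.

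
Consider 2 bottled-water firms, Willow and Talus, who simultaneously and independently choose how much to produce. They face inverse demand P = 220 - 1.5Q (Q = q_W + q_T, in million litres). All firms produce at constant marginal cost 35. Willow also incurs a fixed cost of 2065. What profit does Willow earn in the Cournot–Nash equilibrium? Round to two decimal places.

A representative firm's profit is π_i = q_i(220 - 1.5Q) - 35q_i.
First-order condition (treating rivals' output as given): 185 - 3q_i - (3/2)q_j = 0.
By symmetry each firm produces the same amount; substituting q_j = q_i yields q_i = 185/(9/2) = 370/9.
Price P = 220 - (3/2)·(740/9) = 290/3.
Willow's profit: (290/3 - 35)·(370/9) - 2065 = 470.1852.

470.19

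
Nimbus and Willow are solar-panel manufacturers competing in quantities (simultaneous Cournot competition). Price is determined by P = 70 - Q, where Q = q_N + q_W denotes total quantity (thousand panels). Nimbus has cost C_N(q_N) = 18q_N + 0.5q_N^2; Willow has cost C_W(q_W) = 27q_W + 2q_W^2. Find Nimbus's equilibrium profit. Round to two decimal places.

Nimbus's profit: π_N = (70 - Q)q_N - (18q_N + (1/2)q_N²). Setting ∂π_N/∂q_N = 0: 52 - 3q_N - (q_W) = 0.
Willow's profit: π_W = (70 - Q)q_W - (27q_W + 2q_W²). Setting ∂π_W/∂q_W = 0: 43 - 6q_W - (q_N) = 0.
Rearranging gives the reaction functions q_N = (52 - q_W)/3 and q_W = (43 - q_N)/6.
Solving the pair: q_N = 269/17, q_W = 77/17.
Price P = 70 - 346/17 = 844/17.
Nimbus's profit: (844/17)·(269/17) - 18·(269/17) - (1/2)(269/17)² = 375.5761.

375.58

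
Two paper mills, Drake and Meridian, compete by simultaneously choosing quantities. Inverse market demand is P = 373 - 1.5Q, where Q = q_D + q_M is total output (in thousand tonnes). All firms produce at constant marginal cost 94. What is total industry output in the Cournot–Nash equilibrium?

124

Each firm earns π_i = (373 - 1.5Q)q_i - 94q_i.
Setting ∂π_i/∂q_i = 0 with rivals' quantities fixed: 279 - 3q_i - (3/2)q_j = 0.
By symmetry each firm produces the same amount; substituting q_j = q_i yields q_i = 279/(9/2) = 62.
Total output Q = 62 + 62 = 124.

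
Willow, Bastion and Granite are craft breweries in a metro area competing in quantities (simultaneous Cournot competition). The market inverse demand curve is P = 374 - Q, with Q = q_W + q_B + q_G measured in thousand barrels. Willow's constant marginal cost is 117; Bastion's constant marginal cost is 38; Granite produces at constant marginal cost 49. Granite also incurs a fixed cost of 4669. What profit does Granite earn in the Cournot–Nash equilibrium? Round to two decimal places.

Willow's profit: π_W = (374 - Q)q_W - (117q_W). Setting ∂π_W/∂q_W = 0: 257 - 2q_W - (q_B + q_G) = 0.
Bastion's first-order condition: 336 - 2q_B - (q_W + q_G) = 0.
Granite's profit: π_G = (374 - Q)q_G - (49q_G). Setting ∂π_G/∂q_G = 0: 325 - 2q_G - (q_W + q_B) = 0.
Summing all 3 equations gives 918 − 4Q = 0, hence Q = 459/2.
Back-substituting: q_W = (257 − 459/2) = 55/2, q_B = (336 − 459/2) = 213/2, q_G = (325 − 459/2) = 191/2.
Price P = 374 - 459/2 = 289/2.
Granite's profit: (289/2 - 49)·(191/2) - 4669 = 4451.2500.

4451.25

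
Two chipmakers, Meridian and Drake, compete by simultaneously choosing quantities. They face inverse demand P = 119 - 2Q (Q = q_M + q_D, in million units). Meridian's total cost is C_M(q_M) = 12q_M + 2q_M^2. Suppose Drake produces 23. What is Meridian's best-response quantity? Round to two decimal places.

With the rival's output fixed at 23, Meridian's profit is π_M = (119 - 2·23 - 2q_M)q_M - (12q_M + 2q_M²) = (73 - 2q_M)q_M - (12q_M + 2q_M²).
∂π_M/∂q_M = 61 - 8q_M = 0, so q_M = 61/8.

7.63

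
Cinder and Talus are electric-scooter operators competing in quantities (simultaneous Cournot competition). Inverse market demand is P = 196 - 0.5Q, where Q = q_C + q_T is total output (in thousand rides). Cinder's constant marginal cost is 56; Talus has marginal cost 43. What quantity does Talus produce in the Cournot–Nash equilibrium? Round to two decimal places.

110.67

Cinder's profit: π_C = (196 - 0.5Q)q_C - (56q_C). Setting ∂π_C/∂q_C = 0: 140 - q_C - (1/2)(q_T) = 0.
Talus's profit: π_T = (196 - 0.5Q)q_T - (43q_T). Setting ∂π_T/∂q_T = 0: 153 - q_T - (1/2)(q_C) = 0.
Best responses: q_C = (140 - (1/2)q_T), q_T = (153 - (1/2)q_C).
Solving the pair: q_C = 254/3, q_T = 332/3.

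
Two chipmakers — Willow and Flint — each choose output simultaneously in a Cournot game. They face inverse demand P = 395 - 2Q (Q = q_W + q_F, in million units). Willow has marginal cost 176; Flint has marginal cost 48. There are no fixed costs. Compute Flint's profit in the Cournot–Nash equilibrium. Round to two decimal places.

Willow's profit: π_W = (395 - 2Q)q_W - (176q_W). Setting ∂π_W/∂q_W = 0: 219 - 4q_W - 2(q_F) = 0.
Flint's first-order condition: 347 - 4q_F - 2(q_W) = 0.
Best responses: q_W = (219 - 2q_F)/4, q_F = (347 - 2q_W)/4.
Solving the pair: q_W = 91/6, q_F = 475/6.
Price P = 395 - 2·(283/3) = 619/3.
Flint's profit: (619/3 - 48)·(475/6) = 12534.7222.

12534.72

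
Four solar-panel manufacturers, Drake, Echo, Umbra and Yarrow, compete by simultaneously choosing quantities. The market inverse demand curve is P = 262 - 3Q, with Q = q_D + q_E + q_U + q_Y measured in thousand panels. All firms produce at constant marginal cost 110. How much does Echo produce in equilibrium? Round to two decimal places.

10.13

Each firm earns π_i = (262 - 3Q)q_i - 110q_i.
Setting ∂π_i/∂q_i = 0 with rivals' quantities fixed: 152 - 6q_i - 3·Σ_{j≠i} q_j = 0.
By symmetry each firm produces the same amount; substituting Σ_{j≠i} q_j = 3q_i yields q_i = 152/15.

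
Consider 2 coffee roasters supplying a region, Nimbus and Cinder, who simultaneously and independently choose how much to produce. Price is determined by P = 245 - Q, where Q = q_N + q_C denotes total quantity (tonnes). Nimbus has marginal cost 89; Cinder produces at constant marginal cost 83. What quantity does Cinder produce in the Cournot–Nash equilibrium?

Nimbus's profit: π_N = (245 - Q)q_N - (89q_N). Setting ∂π_N/∂q_N = 0: 156 - 2q_N - (q_C) = 0.
Cinder's first-order condition: 162 - 2q_C - (q_N) = 0.
Rearranging gives the reaction functions q_N = (156 - q_C)/2 and q_C = (162 - q_N)/2.
Substituting one into the other gives q_N = 50 and q_C = 56.

56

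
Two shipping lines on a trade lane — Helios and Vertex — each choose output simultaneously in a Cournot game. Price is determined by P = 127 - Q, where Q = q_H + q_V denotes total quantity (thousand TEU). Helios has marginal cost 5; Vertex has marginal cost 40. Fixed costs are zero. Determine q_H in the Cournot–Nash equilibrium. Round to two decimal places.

Helios's profit: π_H = (127 - Q)q_H - (5q_H). Setting ∂π_H/∂q_H = 0: 122 - 2q_H - (q_V) = 0.
Vertex's profit: π_V = (127 - Q)q_V - (40q_V). Setting ∂π_V/∂q_V = 0: 87 - 2q_V - (q_H) = 0.
Best responses: q_H = (122 - q_V)/2, q_V = (87 - q_H)/2.
Solving the pair: q_H = 157/3, q_V = 52/3.

52.33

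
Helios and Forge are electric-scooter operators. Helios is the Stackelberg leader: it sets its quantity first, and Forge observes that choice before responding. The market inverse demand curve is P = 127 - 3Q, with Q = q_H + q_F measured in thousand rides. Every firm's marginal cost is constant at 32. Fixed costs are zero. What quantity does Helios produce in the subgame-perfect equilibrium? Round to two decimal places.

Solve by backward induction. Given q_H, the follower Forge maximises π_F = (127 - 3q_H - 3q_F)q_F - 32q_F.
∂π_F/∂q_F = 95 - 3q_H - 6q_F = 0 gives the reaction function q_F = (95 - 3q_H)/6.
Helios substitutes q_F(q_H) into its own profit: π_H = q_H(127 - 3q_H - (95 - 3q_H)/2) - 32q_H = (159/2 - (3/2)q_H)q_H - 32q_H.
Leader FOC: 95/2 - 3q_H = 0, so q_H = 95/6.
Then q_F = (95 - 3·(95/6))/6 = 95/12.

15.83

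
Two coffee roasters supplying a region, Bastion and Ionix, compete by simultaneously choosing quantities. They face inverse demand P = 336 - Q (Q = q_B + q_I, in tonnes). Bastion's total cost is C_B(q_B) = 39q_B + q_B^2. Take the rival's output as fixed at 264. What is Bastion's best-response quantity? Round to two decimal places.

With the rival's output fixed at 264, Bastion's profit is π_B = (336 - 264 - q_B)q_B - (39q_B + q_B²) = (72 - q_B)q_B - (39q_B + q_B²).
∂π_B/∂q_B = 33 - 4q_B = 0, so q_B = 33/4.

8.25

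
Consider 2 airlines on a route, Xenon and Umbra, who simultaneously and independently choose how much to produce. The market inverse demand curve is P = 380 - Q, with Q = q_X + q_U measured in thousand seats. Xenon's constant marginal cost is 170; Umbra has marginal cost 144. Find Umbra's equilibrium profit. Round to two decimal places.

Xenon's profit: π_X = (380 - Q)q_X - (170q_X). Setting ∂π_X/∂q_X = 0: 210 - 2q_X - (q_U) = 0.
Umbra's first-order condition: 236 - 2q_U - (q_X) = 0.
Best responses: q_X = (210 - q_U)/2, q_U = (236 - q_X)/2.
Solving the pair: q_X = 184/3, q_U = 262/3.
Price P = 380 - 446/3 = 694/3.
Umbra's profit: (694/3 - 144)·(262/3) = 7627.1111.

7627.11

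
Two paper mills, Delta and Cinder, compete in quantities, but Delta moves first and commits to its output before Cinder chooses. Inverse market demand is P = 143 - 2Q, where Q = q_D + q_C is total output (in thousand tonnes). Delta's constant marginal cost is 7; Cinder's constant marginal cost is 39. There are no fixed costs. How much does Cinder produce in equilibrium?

5

Solve by backward induction. Given q_D, the follower Cinder maximises π_C = (143 - 2q_D - 2q_C)q_C - 39q_C.
Setting the follower's marginal profit to zero, 104 - 2q_D - 4q_C = 0, i.e. q_C = (104 - 2q_D)/4.
The leader anticipates this reaction. Substituting into P = 143 - 2Q gives P = 91 - q_D, so π_D = (91 - q_D)q_D - 7q_D.
The leader's first-order condition 84 - 2q_D = 0 yields q_D = 42.
Then q_C = (104 - 2·42)/4 = 5.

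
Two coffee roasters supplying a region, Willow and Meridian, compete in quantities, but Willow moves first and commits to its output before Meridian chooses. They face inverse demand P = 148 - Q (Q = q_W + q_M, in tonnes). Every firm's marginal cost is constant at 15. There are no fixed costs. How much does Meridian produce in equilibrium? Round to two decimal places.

Solve by backward induction. Given q_W, the follower Meridian maximises π_M = (148 - q_W - q_M)q_M - 15q_M.
Setting the follower's marginal profit to zero, 133 - q_W - 2q_M = 0, i.e. q_M = (133 - q_W)/2.
Willow substitutes q_M(q_W) into its own profit: π_W = q_W(148 - q_W - (133 - q_W)/2) - 15q_W = (163/2 - (1/2)q_W)q_W - 15q_W.
The leader's first-order condition 133/2 - q_W = 0 yields q_W = 133/2.
Then q_M = (133 - 133/2)/2 = 133/4.

33.25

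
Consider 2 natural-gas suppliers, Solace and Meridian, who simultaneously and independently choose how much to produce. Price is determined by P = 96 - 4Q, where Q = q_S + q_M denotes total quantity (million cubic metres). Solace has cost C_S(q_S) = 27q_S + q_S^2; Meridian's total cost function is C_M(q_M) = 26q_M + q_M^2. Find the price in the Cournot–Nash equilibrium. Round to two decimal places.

56.29

Solace's profit: π_S = (96 - 4Q)q_S - (27q_S + q_S²). Setting ∂π_S/∂q_S = 0: 69 - 10q_S - 4(q_M) = 0.
Meridian's profit: π_M = (96 - 4Q)q_M - (26q_M + q_M²). Setting ∂π_M/∂q_M = 0: 70 - 10q_M - 4(q_S) = 0.
So q_S = (69 - 4q_M)/10 and q_M = (70 - 4q_S)/10.
Solving the pair: q_S = 205/42, q_M = 106/21.
Total output Q = 139/14, so price P = 96 - 4·(139/14) = 394/7.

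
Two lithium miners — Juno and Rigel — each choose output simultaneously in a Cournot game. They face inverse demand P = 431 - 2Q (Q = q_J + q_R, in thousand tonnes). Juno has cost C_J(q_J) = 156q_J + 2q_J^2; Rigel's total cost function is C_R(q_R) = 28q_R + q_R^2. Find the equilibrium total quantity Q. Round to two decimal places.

Juno's profit: π_J = (431 - 2Q)q_J - (156q_J + 2q_J²). Setting ∂π_J/∂q_J = 0: 275 - 8q_J - 2(q_R) = 0.
Rigel's profit: π_R = (431 - 2Q)q_R - (28q_R + q_R²). Setting ∂π_R/∂q_R = 0: 403 - 6q_R - 2(q_J) = 0.
Best responses: q_J = (275 - 2q_R)/8, q_R = (403 - 2q_J)/6.
Substituting one into the other gives q_J = 211/11 and q_R = 1337/22.
Total output Q = 211/11 + 1337/22 = 1759/22.

79.95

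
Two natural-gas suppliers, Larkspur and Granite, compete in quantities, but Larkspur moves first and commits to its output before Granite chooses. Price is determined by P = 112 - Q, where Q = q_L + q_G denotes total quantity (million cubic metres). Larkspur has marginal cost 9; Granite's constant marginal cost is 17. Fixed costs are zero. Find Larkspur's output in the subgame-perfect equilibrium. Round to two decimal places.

Solve by backward induction. Given q_L, the follower Granite maximises π_G = (112 - q_L - q_G)q_G - 17q_G.
∂π_G/∂q_G = 95 - q_L - 2q_G = 0 gives the reaction function q_G = (95 - q_L)/2.
Larkspur substitutes q_G(q_L) into its own profit: π_L = q_L(112 - q_L - (95 - q_L)/2) - 9q_L = (129/2 - (1/2)q_L)q_L - 9q_L.
Maximising: ∂π_L/∂q_L = 111/2 - q_L = 0, giving q_L = 111/2.
Then q_G = (95 - 111/2)/2 = 79/4.

55.50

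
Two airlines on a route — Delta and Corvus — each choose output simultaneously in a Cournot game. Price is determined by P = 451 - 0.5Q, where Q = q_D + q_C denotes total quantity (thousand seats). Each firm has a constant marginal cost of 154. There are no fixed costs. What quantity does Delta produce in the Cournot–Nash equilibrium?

A representative firm's profit is π_i = q_i(451 - 0.5Q) - 154q_i.
First-order condition (treating rivals' output as given): 297 - q_i - (1/2)q_j = 0.
With identical firms every q_j equals q_i, so q_j = q_i and 297 = (3/2)q_i, giving q_i = 198.

198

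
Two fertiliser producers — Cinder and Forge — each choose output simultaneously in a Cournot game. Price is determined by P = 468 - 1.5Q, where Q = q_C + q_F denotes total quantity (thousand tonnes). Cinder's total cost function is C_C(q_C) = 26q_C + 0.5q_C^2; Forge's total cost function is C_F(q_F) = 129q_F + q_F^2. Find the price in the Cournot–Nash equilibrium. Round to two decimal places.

Cinder's profit: π_C = (468 - 1.5Q)q_C - (26q_C + (1/2)q_C²). Setting ∂π_C/∂q_C = 0: 442 - 4q_C - (3/2)(q_F) = 0.
Forge's profit: π_F = (468 - 1.5Q)q_F - (129q_F + q_F²). Setting ∂π_F/∂q_F = 0: 339 - 5q_F - (3/2)(q_C) = 0.
So q_C = (442 - (3/2)q_F)/4 and q_F = (339 - (3/2)q_C)/5.
Substituting one into the other gives q_C = 95.8592 and q_F = 39.0423.
Total output Q = 134.9014, so price P = 468 - (3/2)·134.9014 = 265.6479.

265.65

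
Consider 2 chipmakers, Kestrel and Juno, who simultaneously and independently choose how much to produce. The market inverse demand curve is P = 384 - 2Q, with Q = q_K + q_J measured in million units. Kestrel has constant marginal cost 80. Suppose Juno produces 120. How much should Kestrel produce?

16

With the rival's output fixed at 120, Kestrel's profit is π_K = (384 - 2·120 - 2q_K)q_K - (80q_K) = (144 - 2q_K)q_K - (80q_K).
∂π_K/∂q_K = 64 - 4q_K = 0, so q_K = 16.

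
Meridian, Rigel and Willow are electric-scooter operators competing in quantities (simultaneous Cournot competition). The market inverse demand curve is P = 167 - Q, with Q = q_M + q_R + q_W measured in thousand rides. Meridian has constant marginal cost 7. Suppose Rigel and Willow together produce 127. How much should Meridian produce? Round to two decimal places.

With rivals' combined output fixed at 127, Meridian's profit is π_M = (167 - 127 - q_M)q_M - (7q_M) = (40 - q_M)q_M - (7q_M).
∂π_M/∂q_M = 33 - 2q_M = 0, so q_M = 33/2.

16.50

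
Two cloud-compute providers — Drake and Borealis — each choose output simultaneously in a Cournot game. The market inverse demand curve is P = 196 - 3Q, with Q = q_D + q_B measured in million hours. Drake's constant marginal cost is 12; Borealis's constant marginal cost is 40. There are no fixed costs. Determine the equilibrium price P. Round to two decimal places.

82.67

Drake's profit: π_D = (196 - 3Q)q_D - (12q_D). Setting ∂π_D/∂q_D = 0: 184 - 6q_D - 3(q_B) = 0.
Borealis's first-order condition: 156 - 6q_B - 3(q_D) = 0.
Rearranging gives the reaction functions q_D = (184 - 3q_B)/6 and q_B = (156 - 3q_D)/6.
Substituting one into the other gives q_D = 212/9 and q_B = 128/9.
Total output Q = 340/9, so price P = 196 - 3·(340/9) = 248/3.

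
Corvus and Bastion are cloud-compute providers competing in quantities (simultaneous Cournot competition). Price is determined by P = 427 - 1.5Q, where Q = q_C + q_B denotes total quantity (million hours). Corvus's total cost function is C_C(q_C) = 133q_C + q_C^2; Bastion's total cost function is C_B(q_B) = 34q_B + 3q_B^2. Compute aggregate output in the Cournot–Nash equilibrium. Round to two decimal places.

83.75

Corvus's profit: π_C = (427 - 1.5Q)q_C - (133q_C + q_C²). Setting ∂π_C/∂q_C = 0: 294 - 5q_C - (3/2)(q_B) = 0.
Bastion's profit: π_B = (427 - 1.5Q)q_B - (34q_B + 3q_B²). Setting ∂π_B/∂q_B = 0: 393 - 9q_B - (3/2)(q_C) = 0.
Best responses: q_C = (294 - (3/2)q_B)/5, q_B = (393 - (3/2)q_C)/9.
Solving the pair: q_C = 914/19, q_B = 35.6491.
Total output Q = 914/19 + 35.6491 = 83.7544.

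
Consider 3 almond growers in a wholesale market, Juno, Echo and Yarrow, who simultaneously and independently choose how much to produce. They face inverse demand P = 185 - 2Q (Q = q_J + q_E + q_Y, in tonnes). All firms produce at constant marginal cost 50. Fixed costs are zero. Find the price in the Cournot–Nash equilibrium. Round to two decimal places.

83.75

Each firm earns π_i = (185 - 2Q)q_i - 50q_i.
First-order condition (treating rivals' output as given): 135 - 4q_i - 2·Σ_{j≠i} q_j = 0.
With identical firms every q_j equals q_i, so Σ_{j≠i} q_j = 2q_i and 135 = 8q_i, giving q_i = 135/8.
Total output Q = 405/8, so price P = 185 - 2·(405/8) = 335/4.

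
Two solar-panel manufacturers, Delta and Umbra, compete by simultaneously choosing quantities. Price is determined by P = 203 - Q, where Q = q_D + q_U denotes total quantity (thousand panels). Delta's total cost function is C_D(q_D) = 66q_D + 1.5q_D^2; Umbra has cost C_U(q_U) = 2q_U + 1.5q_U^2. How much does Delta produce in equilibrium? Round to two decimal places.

Delta's profit: π_D = (203 - Q)q_D - (66q_D + (3/2)q_D²). Setting ∂π_D/∂q_D = 0: 137 - 5q_D - (q_U) = 0.
Umbra's first-order condition: 201 - 5q_U - (q_D) = 0.
Rearranging gives the reaction functions q_D = (137 - q_U)/5 and q_U = (201 - q_D)/5.
Solving the pair: q_D = 121/6, q_U = 217/6.

20.17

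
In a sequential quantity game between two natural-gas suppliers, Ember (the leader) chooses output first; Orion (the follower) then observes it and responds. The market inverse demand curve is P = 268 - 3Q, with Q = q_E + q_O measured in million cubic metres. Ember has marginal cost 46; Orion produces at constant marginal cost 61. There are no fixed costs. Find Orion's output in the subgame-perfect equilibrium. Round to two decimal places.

14.75

Solve by backward induction. Given q_E, the follower Orion maximises π_O = (268 - 3q_E - 3q_O)q_O - 61q_O.
Setting the follower's marginal profit to zero, 207 - 3q_E - 6q_O = 0, i.e. q_O = (207 - 3q_E)/6.
Ember substitutes q_O(q_E) into its own profit: π_E = q_E(268 - 3q_E - (207 - 3q_E)/2) - 46q_E = (329/2 - (3/2)q_E)q_E - 46q_E.
Maximising: ∂π_E/∂q_E = 237/2 - 3q_E = 0, giving q_E = 79/2.
Then q_O = (207 - 3·(79/2))/6 = 59/4.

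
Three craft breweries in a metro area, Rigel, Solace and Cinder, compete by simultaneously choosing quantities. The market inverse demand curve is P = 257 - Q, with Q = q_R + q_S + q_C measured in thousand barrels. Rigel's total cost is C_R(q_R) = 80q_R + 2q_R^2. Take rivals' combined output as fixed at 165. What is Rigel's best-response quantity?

With rivals' combined output fixed at 165, Rigel's profit is π_R = (257 - 165 - q_R)q_R - (80q_R + 2q_R²) = (92 - q_R)q_R - (80q_R + 2q_R²).
∂π_R/∂q_R = 12 - 6q_R = 0, so q_R = 2.

2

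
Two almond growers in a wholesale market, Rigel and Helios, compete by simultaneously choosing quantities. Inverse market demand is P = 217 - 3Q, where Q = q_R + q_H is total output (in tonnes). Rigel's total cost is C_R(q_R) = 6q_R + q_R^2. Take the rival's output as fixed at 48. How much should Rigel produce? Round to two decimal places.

With the rival's output fixed at 48, Rigel's profit is π_R = (217 - 3·48 - 3q_R)q_R - (6q_R + q_R²) = (73 - 3q_R)q_R - (6q_R + q_R²).
∂π_R/∂q_R = 67 - 8q_R = 0, so q_R = 67/8.

8.38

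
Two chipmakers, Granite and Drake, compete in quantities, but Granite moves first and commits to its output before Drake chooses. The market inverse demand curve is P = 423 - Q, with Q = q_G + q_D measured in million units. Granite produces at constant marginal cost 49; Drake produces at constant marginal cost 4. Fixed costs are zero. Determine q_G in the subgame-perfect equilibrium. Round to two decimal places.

The follower Drake best-responds to any q_G: π_D = (423 - Q)q_D - 4q_D.
∂π_D/∂q_D = 419 - q_G - 2q_D = 0 gives the reaction function q_D = (419 - q_G)/2.
The leader anticipates this reaction. Substituting into P = 423 - Q gives P = 427/2 - (1/2)q_G, so π_G = (427/2 - (1/2)q_G)q_G - 49q_G.
Leader FOC: 329/2 - q_G = 0, so q_G = 329/2.
Then q_D = (419 - 329/2)/2 = 509/4.

164.50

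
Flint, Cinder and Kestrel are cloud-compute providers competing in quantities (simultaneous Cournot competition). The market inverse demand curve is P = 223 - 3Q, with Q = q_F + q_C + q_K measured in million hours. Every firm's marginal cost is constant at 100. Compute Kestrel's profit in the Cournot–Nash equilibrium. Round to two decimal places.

A representative firm's profit is π_i = q_i(223 - 3Q) - 100q_i.
First-order condition (treating rivals' output as given): 123 - 6q_i - 3·Σ_{j≠i} q_j = 0.
By symmetry each firm produces the same amount; substituting Σ_{j≠i} q_j = 2q_i yields q_i = 123/12 = 41/4.
Price P = 223 - 3·(123/4) = 523/4.
Kestrel's profit: (523/4 - 100)·(41/4) = 315.1875.

315.19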